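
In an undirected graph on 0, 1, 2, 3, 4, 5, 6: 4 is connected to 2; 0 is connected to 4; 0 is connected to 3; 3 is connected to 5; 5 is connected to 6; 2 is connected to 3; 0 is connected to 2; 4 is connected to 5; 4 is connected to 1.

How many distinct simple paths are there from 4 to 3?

5

4–0–2–3
4–0–3
4–2–0–3
4–2–3
4–5–3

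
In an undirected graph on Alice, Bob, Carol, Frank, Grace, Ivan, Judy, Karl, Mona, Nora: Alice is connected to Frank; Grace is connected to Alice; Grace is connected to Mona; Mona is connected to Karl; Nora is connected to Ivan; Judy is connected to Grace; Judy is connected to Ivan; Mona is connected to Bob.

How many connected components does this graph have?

2

From Alice: component {Alice, Bob, Frank, Grace, Ivan, Judy, Karl, Mona, Nora}.
From Carol: component {Carol}.
That's 2 components.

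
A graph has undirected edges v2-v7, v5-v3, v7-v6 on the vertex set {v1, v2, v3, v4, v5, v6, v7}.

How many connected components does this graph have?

From v1: component {v1}.
From v2: component {v2, v6, v7}.
From v3: component {v3, v5}.
From v4: component {v4}.
That's 4 components.

4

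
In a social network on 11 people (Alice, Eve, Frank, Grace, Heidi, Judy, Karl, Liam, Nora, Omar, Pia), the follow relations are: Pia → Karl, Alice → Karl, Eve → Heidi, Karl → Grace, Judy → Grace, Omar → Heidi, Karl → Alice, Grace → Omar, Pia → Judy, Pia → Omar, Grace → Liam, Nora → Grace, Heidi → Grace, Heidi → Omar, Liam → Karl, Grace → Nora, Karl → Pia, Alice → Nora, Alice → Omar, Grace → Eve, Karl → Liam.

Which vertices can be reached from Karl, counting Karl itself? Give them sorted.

Alice, Eve, Grace, Heidi, Judy, Karl, Liam, Nora, Omar, Pia

Start at Karl.
Its neighbours: Alice, Grace, Liam, Pia.
Then their neighbours: Eve, Judy, Nora, Omar.
Then next layer: Heidi.
Nothing further is reachable.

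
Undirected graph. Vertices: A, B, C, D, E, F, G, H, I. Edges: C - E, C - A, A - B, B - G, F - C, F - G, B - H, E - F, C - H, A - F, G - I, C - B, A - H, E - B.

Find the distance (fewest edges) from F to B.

Distance 0: F.
Distance 1: A, C, E, G.
Distance 2: B, H, I — contains B.

2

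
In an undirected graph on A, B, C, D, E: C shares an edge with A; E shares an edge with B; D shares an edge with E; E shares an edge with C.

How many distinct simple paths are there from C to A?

C–A

1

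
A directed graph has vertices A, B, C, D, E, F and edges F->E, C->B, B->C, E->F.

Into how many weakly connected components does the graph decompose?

4

From A: component {A}.
From B: component {B, C}.
From D: component {D}.
From E: component {E, F}.
That's 4 components.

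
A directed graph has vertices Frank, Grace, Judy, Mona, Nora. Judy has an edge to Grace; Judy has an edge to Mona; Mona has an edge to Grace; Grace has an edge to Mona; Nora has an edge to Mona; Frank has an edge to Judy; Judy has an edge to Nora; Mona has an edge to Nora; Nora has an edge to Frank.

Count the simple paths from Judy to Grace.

Judy→Grace
Judy→Mona→Grace
Judy→Nora→Mona→Grace

3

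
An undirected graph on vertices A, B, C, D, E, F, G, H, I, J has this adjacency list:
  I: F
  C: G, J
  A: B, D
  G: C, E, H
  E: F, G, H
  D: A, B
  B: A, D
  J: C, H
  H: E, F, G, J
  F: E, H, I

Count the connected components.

2

From A: component {A, B, D}.
From C: component {C, E, F, G, H, I, J}.
That's 2 components.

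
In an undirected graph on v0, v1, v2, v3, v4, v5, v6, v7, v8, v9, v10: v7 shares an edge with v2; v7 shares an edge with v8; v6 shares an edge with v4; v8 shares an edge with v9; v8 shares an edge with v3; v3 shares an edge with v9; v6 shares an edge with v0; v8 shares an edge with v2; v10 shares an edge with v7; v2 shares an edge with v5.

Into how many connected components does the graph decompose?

3

From v0: component {v0, v4, v6}.
From v1: component {v1}.
From v2: component {v2, v3, v5, v7, v8, v9, v10}.
That's 3 components.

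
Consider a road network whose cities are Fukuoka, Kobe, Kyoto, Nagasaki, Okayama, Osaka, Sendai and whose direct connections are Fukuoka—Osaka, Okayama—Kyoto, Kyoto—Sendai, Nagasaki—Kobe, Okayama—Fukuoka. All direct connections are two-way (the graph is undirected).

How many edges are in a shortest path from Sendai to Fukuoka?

3

Distance 0: Sendai.
Distance 1: Kyoto.
Distance 2: Okayama.
Distance 3: Fukuoka — contains Fukuoka.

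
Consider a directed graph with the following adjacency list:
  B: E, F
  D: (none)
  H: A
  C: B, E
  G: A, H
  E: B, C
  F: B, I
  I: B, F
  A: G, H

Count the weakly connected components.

3

From A: component {A, G, H}.
From B: component {B, C, E, F, I}.
From D: component {D}.
That's 3 components.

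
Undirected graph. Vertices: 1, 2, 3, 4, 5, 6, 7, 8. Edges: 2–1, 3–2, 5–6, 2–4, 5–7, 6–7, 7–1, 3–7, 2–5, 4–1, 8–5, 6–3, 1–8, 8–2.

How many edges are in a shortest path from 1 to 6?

2

Distance 0: 1.
Distance 1: 2, 4, 7, 8.
Distance 2: 3, 5, 6 — contains 6.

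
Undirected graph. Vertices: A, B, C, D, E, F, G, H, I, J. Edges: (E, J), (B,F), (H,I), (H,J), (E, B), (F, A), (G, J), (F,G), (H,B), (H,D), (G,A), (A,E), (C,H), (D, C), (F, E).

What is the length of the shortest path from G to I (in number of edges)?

3

Distance 0: G.
Distance 1: A, F, J.
Distance 2: B, E, H.
Distance 3: C, D, I — contains I.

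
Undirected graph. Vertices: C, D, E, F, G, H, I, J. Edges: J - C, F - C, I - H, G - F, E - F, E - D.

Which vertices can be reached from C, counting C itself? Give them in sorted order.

Start at C.
Its neighbours: F, J.
Then their neighbours: E, G.
Then next layer: D.
Nothing further is reachable.

C, D, E, F, G, J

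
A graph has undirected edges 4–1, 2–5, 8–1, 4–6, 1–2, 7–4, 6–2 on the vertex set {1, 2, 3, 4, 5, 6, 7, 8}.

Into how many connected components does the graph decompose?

From 1: component {1, 2, 4, 5, 6, 7, 8}.
From 3: component {3}.
That's 2 components.

2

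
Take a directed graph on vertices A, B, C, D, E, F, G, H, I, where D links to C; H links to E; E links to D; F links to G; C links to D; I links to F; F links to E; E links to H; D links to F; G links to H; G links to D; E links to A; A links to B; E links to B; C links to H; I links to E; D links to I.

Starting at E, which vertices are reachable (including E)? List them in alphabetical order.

Start at E.
Its neighbours: A, B, D, H.
Then their neighbours: C, F, I.
Then next layer: G.
Every vertex is now reached.

A, B, C, D, E, F, G, H, I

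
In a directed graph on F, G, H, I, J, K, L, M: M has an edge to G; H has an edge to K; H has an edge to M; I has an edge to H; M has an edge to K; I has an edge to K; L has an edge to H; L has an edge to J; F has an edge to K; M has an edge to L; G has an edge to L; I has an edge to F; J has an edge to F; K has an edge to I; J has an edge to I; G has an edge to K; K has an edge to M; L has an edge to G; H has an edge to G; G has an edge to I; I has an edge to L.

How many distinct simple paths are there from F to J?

7

F→K→I→H→G→L→J
F→K→I→H→M→G→L→J
F→K→I→H→M→L→J
F→K→I→L→J
F→K→M→G→I→L→J
F→K→M→G→L→J
F→K→M→L→J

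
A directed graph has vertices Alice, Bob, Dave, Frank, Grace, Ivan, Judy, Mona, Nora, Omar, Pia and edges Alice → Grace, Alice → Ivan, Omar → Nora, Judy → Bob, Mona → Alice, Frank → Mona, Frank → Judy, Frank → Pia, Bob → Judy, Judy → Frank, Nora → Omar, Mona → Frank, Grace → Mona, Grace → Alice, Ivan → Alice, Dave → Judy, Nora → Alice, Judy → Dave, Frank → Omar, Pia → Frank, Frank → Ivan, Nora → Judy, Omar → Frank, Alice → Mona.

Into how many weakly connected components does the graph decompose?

From Alice: component {Alice, Bob, Dave, Frank, Grace, Ivan, Judy, Mona, Nora, Omar, Pia}.
That's 1 component.

1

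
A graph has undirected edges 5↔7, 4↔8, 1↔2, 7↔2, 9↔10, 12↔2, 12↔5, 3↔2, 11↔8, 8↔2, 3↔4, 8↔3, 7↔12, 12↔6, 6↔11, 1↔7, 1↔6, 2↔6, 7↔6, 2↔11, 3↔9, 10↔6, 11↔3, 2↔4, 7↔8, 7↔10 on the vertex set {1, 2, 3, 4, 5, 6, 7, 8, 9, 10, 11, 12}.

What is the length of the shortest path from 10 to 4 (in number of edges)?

Distance 0: 10.
Distance 1: 6, 7, 9.
Distance 2: 1, 2, 3, 5, 8, 11, 12.
Distance 3: 4 — contains 4.

3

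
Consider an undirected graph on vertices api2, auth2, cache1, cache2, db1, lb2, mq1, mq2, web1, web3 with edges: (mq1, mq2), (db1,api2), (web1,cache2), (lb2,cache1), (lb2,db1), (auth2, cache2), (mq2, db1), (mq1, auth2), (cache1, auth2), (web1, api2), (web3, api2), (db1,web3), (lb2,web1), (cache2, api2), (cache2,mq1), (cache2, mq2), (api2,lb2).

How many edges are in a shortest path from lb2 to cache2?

Distance 0: lb2.
Distance 1: api2, cache1, db1, web1.
Distance 2: auth2, cache2, mq2, web3 — contains cache2.

2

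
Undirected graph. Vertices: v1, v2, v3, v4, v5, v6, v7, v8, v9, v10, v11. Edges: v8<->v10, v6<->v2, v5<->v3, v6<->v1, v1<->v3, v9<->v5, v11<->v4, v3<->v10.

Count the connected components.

3

From v1: component {v1, v2, v3, v5, v6, v8, v9, v10}.
From v4: component {v4, v11}.
From v7: component {v7}.
That's 3 components.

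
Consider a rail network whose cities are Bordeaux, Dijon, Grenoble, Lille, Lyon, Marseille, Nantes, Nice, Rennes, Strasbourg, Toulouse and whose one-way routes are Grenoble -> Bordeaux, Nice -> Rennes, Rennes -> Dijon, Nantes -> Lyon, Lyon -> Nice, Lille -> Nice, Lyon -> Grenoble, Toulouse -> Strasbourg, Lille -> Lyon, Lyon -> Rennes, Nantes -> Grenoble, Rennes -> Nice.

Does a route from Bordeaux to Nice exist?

No

Bordeaux has no outgoing edges, so nothing is reachable from it.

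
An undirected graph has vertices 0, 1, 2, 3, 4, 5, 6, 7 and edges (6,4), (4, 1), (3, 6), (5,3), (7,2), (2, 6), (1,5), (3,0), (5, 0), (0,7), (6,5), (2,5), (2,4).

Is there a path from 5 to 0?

Explore from 5.
Distance 1: reach 0, 1, 2, 3, 6.
Found 0.

Yes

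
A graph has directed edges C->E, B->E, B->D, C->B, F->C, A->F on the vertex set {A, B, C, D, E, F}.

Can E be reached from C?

Explore from C.
Distance 1: reach B, E.
Found E.

Yes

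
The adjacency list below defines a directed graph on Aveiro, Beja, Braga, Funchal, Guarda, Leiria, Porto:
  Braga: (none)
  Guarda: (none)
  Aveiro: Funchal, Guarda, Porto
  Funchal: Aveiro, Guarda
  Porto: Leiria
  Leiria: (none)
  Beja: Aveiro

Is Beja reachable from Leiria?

Leiria has no outgoing edges, so nothing is reachable from it.

No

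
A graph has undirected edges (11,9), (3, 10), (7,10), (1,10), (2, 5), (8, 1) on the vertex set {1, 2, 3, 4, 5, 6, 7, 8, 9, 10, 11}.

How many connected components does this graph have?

5

From 1: component {1, 3, 7, 8, 10}.
From 2: component {2, 5}.
From 4: component {4}.
From 6: component {6}.
From 9: component {9, 11}.
That's 5 components.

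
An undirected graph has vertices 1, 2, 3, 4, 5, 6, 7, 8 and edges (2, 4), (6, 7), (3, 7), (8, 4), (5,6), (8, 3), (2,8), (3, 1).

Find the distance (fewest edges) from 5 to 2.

5

Distance 0: 5.
Distance 1: 6.
Distance 2: 7.
Distance 3: 3.
Distance 4: 1, 8.
Distance 5: 2, 4 — contains 2.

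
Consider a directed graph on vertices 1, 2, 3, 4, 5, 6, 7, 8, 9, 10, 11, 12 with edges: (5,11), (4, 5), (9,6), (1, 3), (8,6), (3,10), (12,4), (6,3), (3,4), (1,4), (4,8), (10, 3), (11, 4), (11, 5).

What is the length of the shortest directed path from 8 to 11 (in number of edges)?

5

Distance 0: 8.
Distance 1: 6.
Distance 2: 3.
Distance 3: 4, 10.
Distance 4: 5.
Distance 5: 11 — contains 11.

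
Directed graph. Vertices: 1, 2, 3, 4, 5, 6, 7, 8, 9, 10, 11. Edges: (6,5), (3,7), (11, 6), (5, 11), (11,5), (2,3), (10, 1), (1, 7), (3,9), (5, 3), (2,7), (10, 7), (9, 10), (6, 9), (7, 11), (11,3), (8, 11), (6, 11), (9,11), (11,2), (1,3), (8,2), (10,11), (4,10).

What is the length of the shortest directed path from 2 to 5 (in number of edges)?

3

Distance 0: 2.
Distance 1: 3, 7.
Distance 2: 9, 11.
Distance 3: 5, 6, 10 — contains 5.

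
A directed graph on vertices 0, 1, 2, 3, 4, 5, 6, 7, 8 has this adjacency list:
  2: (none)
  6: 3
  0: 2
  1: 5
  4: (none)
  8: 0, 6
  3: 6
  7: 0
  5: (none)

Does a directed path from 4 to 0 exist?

4 has no outgoing edges, so nothing is reachable from it.

No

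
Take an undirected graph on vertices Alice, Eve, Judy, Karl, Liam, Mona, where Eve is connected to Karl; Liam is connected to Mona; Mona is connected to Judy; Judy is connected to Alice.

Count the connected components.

From Alice: component {Alice, Judy, Liam, Mona}.
From Eve: component {Eve, Karl}.
That's 2 components.

2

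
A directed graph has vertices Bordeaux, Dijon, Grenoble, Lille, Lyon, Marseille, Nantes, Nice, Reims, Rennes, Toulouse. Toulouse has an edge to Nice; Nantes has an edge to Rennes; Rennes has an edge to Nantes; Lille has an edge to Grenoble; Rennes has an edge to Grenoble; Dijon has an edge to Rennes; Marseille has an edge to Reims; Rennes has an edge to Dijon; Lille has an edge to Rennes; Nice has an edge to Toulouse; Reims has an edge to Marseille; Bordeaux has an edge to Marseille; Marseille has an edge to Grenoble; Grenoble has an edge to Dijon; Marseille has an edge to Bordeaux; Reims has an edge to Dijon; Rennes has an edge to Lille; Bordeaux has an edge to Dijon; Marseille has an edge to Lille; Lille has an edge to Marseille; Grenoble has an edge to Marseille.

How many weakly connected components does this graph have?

From Bordeaux: component {Bordeaux, Dijon, Grenoble, Lille, Marseille, Nantes, Reims, Rennes}.
From Lyon: component {Lyon}.
From Nice: component {Nice, Toulouse}.
That's 3 components.

3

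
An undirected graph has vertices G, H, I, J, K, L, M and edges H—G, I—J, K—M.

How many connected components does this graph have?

From G: component {G, H}.
From I: component {I, J}.
From K: component {K, M}.
From L: component {L}.
That's 4 components.

4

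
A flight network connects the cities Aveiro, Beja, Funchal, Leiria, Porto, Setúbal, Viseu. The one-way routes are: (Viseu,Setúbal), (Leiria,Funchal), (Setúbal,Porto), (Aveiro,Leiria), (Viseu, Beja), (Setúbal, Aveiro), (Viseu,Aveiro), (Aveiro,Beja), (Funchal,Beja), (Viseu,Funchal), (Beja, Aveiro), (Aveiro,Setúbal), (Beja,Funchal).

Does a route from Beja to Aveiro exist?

Yes

Explore from Beja.
Distance 1: reach Aveiro, Funchal.
Found Aveiro.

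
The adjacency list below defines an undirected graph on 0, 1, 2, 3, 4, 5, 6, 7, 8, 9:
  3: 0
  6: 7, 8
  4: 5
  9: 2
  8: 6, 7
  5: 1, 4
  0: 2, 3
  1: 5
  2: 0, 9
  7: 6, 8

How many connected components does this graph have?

From 0: component {0, 2, 3, 9}.
From 1: component {1, 4, 5}.
From 6: component {6, 7, 8}.
That's 3 components.

3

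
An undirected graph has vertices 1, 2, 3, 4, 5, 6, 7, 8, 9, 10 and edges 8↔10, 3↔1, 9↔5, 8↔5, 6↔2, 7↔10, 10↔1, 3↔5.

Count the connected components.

3

From 1: component {1, 3, 5, 7, 8, 9, 10}.
From 2: component {2, 6}.
From 4: component {4}.
That's 3 components.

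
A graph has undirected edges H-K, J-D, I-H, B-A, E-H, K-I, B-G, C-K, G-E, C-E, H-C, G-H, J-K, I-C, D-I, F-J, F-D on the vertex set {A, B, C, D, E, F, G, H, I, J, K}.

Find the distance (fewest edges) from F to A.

Distance 0: F.
Distance 1: D, J.
Distance 2: I, K.
Distance 3: C, H.
Distance 4: E, G.
Distance 5: B.
Distance 6: A — contains A.

6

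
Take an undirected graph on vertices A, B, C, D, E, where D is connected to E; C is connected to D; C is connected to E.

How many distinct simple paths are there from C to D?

2

C–D
C–E–D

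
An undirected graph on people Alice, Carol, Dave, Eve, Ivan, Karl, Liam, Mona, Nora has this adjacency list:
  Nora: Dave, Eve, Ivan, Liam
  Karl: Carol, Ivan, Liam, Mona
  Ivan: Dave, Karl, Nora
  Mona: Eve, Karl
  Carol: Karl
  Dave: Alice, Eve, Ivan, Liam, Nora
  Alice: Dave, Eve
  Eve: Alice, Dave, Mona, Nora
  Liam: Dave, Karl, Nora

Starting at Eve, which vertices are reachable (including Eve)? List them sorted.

Alice, Carol, Dave, Eve, Ivan, Karl, Liam, Mona, Nora

Start at Eve.
Its neighbours: Alice, Dave, Mona, Nora.
Then their neighbours: Ivan, Karl, Liam.
Then next layer: Carol.
Every vertex is now reached.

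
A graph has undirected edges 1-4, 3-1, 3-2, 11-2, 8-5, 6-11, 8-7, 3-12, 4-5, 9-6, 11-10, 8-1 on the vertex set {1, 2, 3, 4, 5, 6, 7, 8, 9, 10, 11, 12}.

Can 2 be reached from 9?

Explore from 9.
Distance 1: reach 6.
Distance 2: reach 11.
Distance 3: reach 2, 10.
Found 2.

Yes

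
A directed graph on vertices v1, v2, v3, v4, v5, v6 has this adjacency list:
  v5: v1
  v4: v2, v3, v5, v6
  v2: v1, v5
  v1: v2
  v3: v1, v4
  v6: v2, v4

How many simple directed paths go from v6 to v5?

v6→v2→v5
v6→v4→v2→v5
v6→v4→v3→v1→v2→v5
v6→v4→v5

4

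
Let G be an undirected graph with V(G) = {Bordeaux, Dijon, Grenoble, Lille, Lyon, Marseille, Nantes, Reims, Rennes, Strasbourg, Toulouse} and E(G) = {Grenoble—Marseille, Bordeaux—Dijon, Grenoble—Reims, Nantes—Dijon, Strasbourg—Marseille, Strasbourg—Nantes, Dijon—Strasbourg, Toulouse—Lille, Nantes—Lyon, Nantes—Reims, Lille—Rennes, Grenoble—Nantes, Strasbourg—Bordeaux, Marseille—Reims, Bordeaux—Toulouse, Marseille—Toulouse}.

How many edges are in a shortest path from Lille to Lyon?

Distance 0: Lille.
Distance 1: Rennes, Toulouse.
Distance 2: Bordeaux, Marseille.
Distance 3: Dijon, Grenoble, Reims, Strasbourg.
Distance 4: Nantes.
Distance 5: Lyon — contains Lyon.

5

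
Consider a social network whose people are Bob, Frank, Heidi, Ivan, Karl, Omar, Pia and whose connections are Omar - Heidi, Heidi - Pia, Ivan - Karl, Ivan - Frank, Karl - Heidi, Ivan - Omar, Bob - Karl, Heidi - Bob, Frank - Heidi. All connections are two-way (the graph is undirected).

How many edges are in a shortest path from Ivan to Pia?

3

Distance 0: Ivan.
Distance 1: Frank, Karl, Omar.
Distance 2: Bob, Heidi.
Distance 3: Pia — contains Pia.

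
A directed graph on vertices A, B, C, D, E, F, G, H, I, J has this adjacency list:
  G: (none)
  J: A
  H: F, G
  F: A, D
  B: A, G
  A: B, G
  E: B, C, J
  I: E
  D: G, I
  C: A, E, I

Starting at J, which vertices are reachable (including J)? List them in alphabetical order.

Start at J.
Its neighbours: A.
Then their neighbours: B, G.
Nothing further is reachable.

A, B, G, J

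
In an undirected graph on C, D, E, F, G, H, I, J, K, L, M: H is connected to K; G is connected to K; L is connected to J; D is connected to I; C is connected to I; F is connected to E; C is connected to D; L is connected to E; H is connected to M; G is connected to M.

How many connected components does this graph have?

From C: component {C, D, I}.
From E: component {E, F, J, L}.
From G: component {G, H, K, M}.
That's 3 components.

3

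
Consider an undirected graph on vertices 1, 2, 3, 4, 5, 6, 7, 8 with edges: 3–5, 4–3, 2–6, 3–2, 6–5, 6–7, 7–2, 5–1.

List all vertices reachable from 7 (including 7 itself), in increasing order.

1, 2, 3, 4, 5, 6, 7

Start at 7.
Its neighbours: 2, 6.
Then their neighbours: 3, 5.
Then next layer: 1, 4.
Nothing further is reachable.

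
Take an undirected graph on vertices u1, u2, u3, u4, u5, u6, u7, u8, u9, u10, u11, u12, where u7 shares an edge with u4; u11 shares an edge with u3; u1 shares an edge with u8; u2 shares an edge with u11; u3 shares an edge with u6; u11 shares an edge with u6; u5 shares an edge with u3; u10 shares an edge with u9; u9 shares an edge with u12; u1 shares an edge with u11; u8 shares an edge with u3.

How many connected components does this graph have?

3

From u1: component {u1, u2, u3, u5, u6, u8, u11}.
From u4: component {u4, u7}.
From u9: component {u9, u10, u12}.
That's 3 components.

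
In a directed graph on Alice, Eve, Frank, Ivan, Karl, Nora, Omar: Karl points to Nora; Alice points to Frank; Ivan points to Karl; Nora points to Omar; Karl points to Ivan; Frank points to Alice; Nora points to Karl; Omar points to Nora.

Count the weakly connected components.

3

From Alice: component {Alice, Frank}.
From Eve: component {Eve}.
From Ivan: component {Ivan, Karl, Nora, Omar}.
That's 3 components.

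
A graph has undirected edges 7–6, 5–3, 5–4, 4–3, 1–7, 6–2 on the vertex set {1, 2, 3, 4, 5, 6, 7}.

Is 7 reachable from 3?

Explore from 3.
Distance 1: reach 4, 5.
The search is exhausted without reaching 7; it lies in a different component.

No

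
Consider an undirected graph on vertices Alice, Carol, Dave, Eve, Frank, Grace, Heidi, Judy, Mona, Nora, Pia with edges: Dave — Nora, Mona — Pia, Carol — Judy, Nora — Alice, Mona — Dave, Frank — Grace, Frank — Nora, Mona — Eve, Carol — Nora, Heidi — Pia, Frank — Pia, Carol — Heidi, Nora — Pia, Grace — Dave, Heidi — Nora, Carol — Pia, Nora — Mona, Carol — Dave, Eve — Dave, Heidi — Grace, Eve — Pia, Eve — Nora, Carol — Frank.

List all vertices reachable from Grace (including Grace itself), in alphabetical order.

Start at Grace.
Its neighbours: Dave, Frank, Heidi.
Then their neighbours: Carol, Eve, Mona, Nora, Pia.
Then next layer: Alice, Judy.
Every vertex is now reached.

Alice, Carol, Dave, Eve, Frank, Grace, Heidi, Judy, Mona, Nora, Pia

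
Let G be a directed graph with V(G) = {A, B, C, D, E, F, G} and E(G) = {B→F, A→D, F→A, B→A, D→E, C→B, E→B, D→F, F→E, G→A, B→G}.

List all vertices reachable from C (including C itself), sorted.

Start at C.
Its neighbours: B.
Then their neighbours: A, F, G.
Then next layer: D, E.
Every vertex is now reached.

A, B, C, D, E, F, G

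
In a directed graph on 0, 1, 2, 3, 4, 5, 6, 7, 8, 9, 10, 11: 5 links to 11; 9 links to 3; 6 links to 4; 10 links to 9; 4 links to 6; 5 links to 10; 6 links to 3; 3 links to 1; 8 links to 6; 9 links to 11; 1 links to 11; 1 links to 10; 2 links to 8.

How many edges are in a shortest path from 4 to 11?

Distance 0: 4.
Distance 1: 6.
Distance 2: 3.
Distance 3: 1.
Distance 4: 10, 11 — contains 11.

4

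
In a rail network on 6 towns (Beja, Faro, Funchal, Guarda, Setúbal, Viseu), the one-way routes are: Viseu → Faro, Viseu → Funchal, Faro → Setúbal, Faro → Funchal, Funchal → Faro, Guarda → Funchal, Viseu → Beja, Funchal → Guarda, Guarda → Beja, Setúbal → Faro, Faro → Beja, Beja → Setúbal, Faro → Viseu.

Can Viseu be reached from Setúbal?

Explore from Setúbal.
Distance 1: reach Faro.
Distance 2: reach Beja, Funchal, Viseu.
Found Viseu.

Yes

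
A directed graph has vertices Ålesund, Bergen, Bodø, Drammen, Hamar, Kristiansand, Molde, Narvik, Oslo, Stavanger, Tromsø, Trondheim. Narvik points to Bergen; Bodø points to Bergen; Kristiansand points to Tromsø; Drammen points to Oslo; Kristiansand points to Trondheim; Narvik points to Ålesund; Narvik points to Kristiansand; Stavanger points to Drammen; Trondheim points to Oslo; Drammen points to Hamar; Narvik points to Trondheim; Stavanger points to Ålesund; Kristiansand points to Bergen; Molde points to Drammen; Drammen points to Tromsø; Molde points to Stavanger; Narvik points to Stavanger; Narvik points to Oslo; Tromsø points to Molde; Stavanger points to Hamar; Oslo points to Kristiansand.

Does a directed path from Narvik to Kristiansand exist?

Explore from Narvik.
Distance 1: reach Ålesund, Bergen, Kristiansand, Oslo, Stavanger, Trondheim.
Found Kristiansand.

Yes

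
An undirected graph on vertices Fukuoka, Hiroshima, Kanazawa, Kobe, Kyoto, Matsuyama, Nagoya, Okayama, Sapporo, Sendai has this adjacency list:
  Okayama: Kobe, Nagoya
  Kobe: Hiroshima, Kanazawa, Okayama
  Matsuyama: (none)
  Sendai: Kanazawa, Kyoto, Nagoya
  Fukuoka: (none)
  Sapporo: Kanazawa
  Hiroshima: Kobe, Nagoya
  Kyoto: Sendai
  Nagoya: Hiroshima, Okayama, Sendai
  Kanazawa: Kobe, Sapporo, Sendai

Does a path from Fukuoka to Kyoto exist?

No

Fukuoka has no edges, so nothing is reachable from it.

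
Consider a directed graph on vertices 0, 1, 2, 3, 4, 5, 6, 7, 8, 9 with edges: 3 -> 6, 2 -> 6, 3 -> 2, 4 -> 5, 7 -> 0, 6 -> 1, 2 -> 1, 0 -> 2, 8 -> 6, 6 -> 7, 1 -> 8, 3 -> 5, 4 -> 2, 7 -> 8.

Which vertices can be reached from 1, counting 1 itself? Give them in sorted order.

Start at 1.
Its neighbours: 8.
Then their neighbours: 6.
Then next layer: 7.
Then next layer: 0.
Then next layer: 2.
Nothing further is reachable.

0, 1, 2, 6, 7, 8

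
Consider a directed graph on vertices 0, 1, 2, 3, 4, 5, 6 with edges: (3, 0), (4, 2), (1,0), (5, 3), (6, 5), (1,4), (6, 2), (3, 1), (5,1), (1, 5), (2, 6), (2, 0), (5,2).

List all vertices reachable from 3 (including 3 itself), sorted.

Start at 3.
Its neighbours: 0, 1.
Then their neighbours: 4, 5.
Then next layer: 2.
Then next layer: 6.
Every vertex is now reached.

0, 1, 2, 3, 4, 5, 6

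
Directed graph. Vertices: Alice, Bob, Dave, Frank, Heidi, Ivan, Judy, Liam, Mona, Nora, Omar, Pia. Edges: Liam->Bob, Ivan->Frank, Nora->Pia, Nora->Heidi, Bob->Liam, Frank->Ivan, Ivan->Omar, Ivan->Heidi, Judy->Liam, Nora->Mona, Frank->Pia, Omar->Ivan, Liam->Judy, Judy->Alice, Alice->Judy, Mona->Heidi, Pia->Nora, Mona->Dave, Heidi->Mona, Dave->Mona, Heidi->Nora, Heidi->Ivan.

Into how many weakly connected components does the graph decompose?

2

From Alice: component {Alice, Bob, Judy, Liam}.
From Dave: component {Dave, Frank, Heidi, Ivan, Mona, Nora, Omar, Pia}.
That's 2 components.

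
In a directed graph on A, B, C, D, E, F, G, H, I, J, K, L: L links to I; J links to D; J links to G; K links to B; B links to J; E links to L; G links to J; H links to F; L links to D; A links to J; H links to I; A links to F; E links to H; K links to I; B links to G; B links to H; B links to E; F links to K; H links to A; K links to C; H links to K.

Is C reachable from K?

Explore from K.
Distance 1: reach B, C, I.
Found C.

Yes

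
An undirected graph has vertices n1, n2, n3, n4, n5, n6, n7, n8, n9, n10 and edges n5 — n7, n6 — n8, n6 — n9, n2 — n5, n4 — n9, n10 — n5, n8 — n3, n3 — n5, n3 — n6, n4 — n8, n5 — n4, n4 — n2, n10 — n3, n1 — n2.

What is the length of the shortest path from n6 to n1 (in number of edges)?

Distance 0: n6.
Distance 1: n3, n8, n9.
Distance 2: n4, n5, n10.
Distance 3: n2, n7.
Distance 4: n1 — contains n1.

4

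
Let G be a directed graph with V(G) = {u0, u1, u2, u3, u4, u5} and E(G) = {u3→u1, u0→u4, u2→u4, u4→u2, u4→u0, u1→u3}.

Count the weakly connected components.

From u0: component {u0, u2, u4}.
From u1: component {u1, u3}.
From u5: component {u5}.
That's 3 components.

3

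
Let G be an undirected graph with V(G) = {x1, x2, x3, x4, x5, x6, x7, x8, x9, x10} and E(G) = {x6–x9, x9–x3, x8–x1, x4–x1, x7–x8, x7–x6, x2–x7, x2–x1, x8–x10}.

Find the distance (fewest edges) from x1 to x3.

5

Distance 0: x1.
Distance 1: x2, x4, x8.
Distance 2: x7, x10.
Distance 3: x6.
Distance 4: x9.
Distance 5: x3 — contains x3.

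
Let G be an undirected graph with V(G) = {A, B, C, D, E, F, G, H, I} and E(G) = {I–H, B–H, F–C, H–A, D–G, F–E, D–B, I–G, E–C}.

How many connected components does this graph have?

2

From A: component {A, B, D, G, H, I}.
From C: component {C, E, F}.
That's 2 components.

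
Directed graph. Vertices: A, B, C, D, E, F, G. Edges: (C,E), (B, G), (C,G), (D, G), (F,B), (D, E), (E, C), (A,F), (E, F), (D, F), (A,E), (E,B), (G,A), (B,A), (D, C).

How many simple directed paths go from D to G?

9

D→C→E→B→G
D→C→E→F→B→G
D→C→G
D→E→B→G
D→E→C→G
D→E→F→B→G
D→F→B→A→E→C→G
D→F→B→G
D→G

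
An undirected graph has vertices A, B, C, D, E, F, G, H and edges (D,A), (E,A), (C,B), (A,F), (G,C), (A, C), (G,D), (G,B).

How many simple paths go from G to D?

3

G–B–C–A–D
G–C–A–D
G–D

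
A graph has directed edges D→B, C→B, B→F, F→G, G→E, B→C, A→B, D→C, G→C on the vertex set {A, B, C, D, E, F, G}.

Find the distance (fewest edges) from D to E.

4

Distance 0: D.
Distance 1: B, C.
Distance 2: F.
Distance 3: G.
Distance 4: E — contains E.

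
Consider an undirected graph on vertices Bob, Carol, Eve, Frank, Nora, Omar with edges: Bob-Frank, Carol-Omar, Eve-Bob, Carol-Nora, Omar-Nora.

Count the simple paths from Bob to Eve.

Bob–Eve

1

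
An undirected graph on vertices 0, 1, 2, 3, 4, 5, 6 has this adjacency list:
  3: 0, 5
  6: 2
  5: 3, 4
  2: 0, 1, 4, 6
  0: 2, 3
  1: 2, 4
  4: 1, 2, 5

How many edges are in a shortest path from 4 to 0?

2

Distance 0: 4.
Distance 1: 1, 2, 5.
Distance 2: 0, 3, 6 — contains 0.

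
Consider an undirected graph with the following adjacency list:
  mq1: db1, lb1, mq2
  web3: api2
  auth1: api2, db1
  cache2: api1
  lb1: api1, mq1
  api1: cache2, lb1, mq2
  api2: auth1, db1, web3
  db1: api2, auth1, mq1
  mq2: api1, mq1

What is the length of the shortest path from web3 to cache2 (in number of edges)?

Distance 0: web3.
Distance 1: api2.
Distance 2: auth1, db1.
Distance 3: mq1.
Distance 4: lb1, mq2.
Distance 5: api1.
Distance 6: cache2 — contains cache2.

6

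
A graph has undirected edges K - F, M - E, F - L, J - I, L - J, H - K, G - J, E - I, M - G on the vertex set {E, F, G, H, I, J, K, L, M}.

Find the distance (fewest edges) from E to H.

Distance 0: E.
Distance 1: I, M.
Distance 2: G, J.
Distance 3: L.
Distance 4: F.
Distance 5: K.
Distance 6: H — contains H.

6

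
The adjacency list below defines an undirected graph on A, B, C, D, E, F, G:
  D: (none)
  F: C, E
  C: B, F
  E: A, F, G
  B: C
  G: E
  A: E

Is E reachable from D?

D has no edges, so nothing is reachable from it.

No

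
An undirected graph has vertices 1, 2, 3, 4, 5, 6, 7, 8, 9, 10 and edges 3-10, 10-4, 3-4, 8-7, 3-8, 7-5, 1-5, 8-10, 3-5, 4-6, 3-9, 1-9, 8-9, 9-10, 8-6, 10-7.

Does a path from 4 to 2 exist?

No

Explore from 4.
Distance 1: reach 3, 6, 10.
Distance 2: reach 5, 7, 8, 9.
Distance 3: reach 1.
The search is exhausted without reaching 2; it lies in a different component.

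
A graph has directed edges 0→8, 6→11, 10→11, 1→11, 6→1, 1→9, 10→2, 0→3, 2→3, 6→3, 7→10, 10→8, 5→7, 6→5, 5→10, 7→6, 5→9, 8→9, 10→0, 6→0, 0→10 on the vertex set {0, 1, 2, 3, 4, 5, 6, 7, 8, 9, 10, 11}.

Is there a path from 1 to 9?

Yes

Explore from 1.
Distance 1: reach 9, 11.
Found 9.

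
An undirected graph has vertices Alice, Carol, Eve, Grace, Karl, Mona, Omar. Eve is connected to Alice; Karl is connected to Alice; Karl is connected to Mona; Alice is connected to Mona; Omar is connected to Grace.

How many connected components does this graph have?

3

From Alice: component {Alice, Eve, Karl, Mona}.
From Carol: component {Carol}.
From Grace: component {Grace, Omar}.
That's 3 components.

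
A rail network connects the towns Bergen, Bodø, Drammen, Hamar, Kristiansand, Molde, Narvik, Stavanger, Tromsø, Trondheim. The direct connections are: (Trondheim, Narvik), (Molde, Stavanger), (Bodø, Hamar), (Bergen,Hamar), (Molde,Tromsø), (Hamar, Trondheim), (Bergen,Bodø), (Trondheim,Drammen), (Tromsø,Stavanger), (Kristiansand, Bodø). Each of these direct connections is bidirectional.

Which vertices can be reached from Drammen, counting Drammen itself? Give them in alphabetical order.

Start at Drammen.
Its neighbours: Trondheim.
Then their neighbours: Hamar, Narvik.
Then next layer: Bergen, Bodø.
Then next layer: Kristiansand.
Nothing further is reachable.

Bergen, Bodø, Drammen, Hamar, Kristiansand, Narvik, Trondheim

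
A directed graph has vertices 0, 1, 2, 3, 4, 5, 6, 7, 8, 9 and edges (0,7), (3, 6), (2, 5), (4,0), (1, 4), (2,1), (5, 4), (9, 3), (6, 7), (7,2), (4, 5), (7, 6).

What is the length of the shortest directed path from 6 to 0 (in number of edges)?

5

Distance 0: 6.
Distance 1: 7.
Distance 2: 2.
Distance 3: 1, 5.
Distance 4: 4.
Distance 5: 0 — contains 0.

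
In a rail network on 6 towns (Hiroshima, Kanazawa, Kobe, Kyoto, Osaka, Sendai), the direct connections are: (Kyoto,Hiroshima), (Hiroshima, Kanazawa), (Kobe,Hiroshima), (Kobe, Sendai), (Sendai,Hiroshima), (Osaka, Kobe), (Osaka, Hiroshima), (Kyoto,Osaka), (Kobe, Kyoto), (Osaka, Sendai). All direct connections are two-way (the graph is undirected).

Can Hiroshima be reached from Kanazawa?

Explore from Kanazawa.
Distance 1: reach Hiroshima.
Found Hiroshima.

Yes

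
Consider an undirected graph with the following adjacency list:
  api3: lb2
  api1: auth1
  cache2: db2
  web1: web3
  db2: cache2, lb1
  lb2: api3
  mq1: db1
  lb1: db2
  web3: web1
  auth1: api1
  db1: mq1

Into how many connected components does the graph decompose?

5

From api1: component {api1, auth1}.
From api3: component {api3, lb2}.
From cache2: component {cache2, db2, lb1}.
From db1: component {db1, mq1}.
From web1: component {web1, web3}.
That's 5 components.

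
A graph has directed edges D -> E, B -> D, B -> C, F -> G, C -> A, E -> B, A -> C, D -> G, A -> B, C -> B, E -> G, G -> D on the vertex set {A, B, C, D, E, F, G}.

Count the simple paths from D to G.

2

D→E→G
D→G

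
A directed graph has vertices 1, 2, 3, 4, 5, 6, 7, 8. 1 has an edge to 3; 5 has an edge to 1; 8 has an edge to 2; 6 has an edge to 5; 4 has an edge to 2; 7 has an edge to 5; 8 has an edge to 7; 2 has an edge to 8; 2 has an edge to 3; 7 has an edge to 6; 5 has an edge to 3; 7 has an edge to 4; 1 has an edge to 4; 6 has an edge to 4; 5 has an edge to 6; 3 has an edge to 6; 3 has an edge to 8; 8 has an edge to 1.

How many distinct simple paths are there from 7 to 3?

7→4→2→3
7→4→2→8→1→3
7→5→1→3
7→5→1→4→2→3
7→5→3
7→5→6→4→2→3
7→5→6→4→2→8→1→3
7→6→4→2→3
7→6→4→2→8→1→3
7→6→5→1→3
7→6→5→1→4→2→3
7→6→5→3

12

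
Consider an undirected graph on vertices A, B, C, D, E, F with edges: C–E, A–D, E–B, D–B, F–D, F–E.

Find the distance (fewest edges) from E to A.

Distance 0: E.
Distance 1: B, C, F.
Distance 2: D.
Distance 3: A — contains A.

3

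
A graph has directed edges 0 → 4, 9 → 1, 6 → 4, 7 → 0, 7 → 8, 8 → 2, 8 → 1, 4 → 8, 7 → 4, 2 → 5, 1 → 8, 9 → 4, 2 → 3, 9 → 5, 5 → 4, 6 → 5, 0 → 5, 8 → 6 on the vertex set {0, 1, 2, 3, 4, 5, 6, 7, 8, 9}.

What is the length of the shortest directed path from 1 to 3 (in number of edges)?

3

Distance 0: 1.
Distance 1: 8.
Distance 2: 2, 6.
Distance 3: 3, 4, 5 — contains 3.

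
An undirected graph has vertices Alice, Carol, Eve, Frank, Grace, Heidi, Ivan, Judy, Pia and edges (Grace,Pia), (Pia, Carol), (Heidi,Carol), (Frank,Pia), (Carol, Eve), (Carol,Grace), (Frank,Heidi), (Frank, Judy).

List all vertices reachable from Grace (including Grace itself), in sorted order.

Carol, Eve, Frank, Grace, Heidi, Judy, Pia

Start at Grace.
Its neighbours: Carol, Pia.
Then their neighbours: Eve, Frank, Heidi.
Then next layer: Judy.
Nothing further is reachable.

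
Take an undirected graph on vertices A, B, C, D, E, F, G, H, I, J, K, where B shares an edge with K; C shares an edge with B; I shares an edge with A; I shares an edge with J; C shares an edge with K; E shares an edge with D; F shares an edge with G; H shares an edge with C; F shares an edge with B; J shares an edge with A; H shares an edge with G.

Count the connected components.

From A: component {A, I, J}.
From B: component {B, C, F, G, H, K}.
From D: component {D, E}.
That's 3 components.

3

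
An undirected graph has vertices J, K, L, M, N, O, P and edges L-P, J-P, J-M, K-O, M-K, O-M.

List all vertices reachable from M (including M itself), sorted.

Start at M.
Its neighbours: J, K, O.
Then their neighbours: P.
Then next layer: L.
Nothing further is reachable.

J, K, L, M, O, P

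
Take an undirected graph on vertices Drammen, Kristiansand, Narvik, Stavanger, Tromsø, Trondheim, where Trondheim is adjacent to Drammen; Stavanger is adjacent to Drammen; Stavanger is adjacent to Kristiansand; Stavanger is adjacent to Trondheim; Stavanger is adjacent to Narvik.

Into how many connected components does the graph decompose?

From Drammen: component {Drammen, Kristiansand, Narvik, Stavanger, Trondheim}.
From Tromsø: component {Tromsø}.
That's 2 components.

2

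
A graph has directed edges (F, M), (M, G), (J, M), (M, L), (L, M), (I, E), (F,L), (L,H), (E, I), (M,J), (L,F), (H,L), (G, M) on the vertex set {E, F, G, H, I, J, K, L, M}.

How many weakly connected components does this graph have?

3

From E: component {E, I}.
From F: component {F, G, H, J, L, M}.
From K: component {K}.
That's 3 components.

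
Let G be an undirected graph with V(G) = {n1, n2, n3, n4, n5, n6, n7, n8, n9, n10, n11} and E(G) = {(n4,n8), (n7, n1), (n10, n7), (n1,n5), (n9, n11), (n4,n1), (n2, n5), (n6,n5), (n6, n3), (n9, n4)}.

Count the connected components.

From n1: component {n1, n2, n3, n4, n5, n6, n7, n8, n9, n10, n11}.
That's 1 component.

1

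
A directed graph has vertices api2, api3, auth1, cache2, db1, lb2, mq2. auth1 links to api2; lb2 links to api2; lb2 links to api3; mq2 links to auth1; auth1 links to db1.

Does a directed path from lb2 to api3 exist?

Explore from lb2.
Distance 1: reach api2, api3.
Found api3.

Yes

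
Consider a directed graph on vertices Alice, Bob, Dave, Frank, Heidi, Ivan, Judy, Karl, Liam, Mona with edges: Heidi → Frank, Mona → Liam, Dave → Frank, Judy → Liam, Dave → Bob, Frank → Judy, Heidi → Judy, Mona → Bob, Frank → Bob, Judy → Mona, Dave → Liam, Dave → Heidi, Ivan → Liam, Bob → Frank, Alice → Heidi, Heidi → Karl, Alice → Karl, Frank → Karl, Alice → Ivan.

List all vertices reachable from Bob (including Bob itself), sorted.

Bob, Frank, Judy, Karl, Liam, Mona

Start at Bob.
Its neighbours: Frank.
Then their neighbours: Judy, Karl.
Then next layer: Liam, Mona.
Nothing further is reachable.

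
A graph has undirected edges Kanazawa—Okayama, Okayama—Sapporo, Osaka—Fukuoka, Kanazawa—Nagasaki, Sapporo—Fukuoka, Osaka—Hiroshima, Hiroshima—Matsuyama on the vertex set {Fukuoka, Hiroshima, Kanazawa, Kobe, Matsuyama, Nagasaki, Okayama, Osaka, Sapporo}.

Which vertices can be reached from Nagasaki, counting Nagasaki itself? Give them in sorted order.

Start at Nagasaki.
Its neighbours: Kanazawa.
Then their neighbours: Okayama.
Then next layer: Sapporo.
Then next layer: Fukuoka.
Then next layer: Osaka.
Then next layer: Hiroshima.
Then next layer: Matsuyama.
Nothing further is reachable.

Fukuoka, Hiroshima, Kanazawa, Matsuyama, Nagasaki, Okayama, Osaka, Sapporo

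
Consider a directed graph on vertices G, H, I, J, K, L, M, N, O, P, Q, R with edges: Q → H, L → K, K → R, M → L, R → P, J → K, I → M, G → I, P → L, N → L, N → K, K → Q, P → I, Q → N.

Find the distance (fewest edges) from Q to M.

6

Distance 0: Q.
Distance 1: H, N.
Distance 2: K, L.
Distance 3: R.
Distance 4: P.
Distance 5: I.
Distance 6: M — contains M.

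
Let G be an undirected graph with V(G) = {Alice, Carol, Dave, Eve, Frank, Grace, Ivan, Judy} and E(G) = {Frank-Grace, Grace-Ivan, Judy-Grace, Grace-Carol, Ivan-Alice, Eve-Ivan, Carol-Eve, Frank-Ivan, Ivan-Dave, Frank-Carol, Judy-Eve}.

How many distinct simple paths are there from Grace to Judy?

7

Grace–Carol–Eve–Judy
Grace–Carol–Frank–Ivan–Eve–Judy
Grace–Frank–Carol–Eve–Judy
Grace–Frank–Ivan–Eve–Judy
Grace–Ivan–Eve–Judy
Grace–Ivan–Frank–Carol–Eve–Judy
Grace–Judy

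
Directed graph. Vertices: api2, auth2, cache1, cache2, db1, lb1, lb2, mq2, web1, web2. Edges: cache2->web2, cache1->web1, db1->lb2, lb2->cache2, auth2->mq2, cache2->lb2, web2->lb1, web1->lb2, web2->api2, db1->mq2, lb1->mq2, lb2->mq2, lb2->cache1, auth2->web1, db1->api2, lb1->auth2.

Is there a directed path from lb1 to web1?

Yes

Explore from lb1.
Distance 1: reach auth2, mq2.
Distance 2: reach web1.
Found web1.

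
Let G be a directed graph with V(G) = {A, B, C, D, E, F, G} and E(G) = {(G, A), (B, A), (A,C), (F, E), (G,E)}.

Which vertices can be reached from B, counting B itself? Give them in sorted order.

Start at B.
Its neighbours: A.
Then their neighbours: C.
Nothing further is reachable.

A, B, C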